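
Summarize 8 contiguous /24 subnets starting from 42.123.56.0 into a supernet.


Original prefix: /24
Number of subnets: 8 = 2^3
New prefix = 24 - 3 = 21
Supernet: 42.123.56.0/21


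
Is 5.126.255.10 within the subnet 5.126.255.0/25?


Subnet network: 5.126.255.0
Test IP AND mask: 5.126.255.0
Yes, 5.126.255.10 is in 5.126.255.0/25


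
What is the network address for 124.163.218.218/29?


IP:   01111100.10100011.11011010.11011010
Mask: 11111111.11111111.11111111.11111000
AND operation:
Net:  01111100.10100011.11011010.11011000
Network: 124.163.218.216/29


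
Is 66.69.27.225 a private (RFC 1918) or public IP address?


RFC 1918 private ranges:
  10.0.0.0/8 (10.0.0.0 - 10.255.255.255)
  172.16.0.0/12 (172.16.0.0 - 172.31.255.255)
  192.168.0.0/16 (192.168.0.0 - 192.168.255.255)
Public (not in any RFC 1918 range)


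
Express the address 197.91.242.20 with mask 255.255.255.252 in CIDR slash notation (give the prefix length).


Binary: 11111111.11111111.11111111.11111100
Count leading 1s
Prefix: /30


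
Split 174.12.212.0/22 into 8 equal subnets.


New prefix = 22 + 3 = 25
Each subnet has 128 addresses
  174.12.212.0/25
  174.12.212.128/25
  174.12.213.0/25
  174.12.213.128/25
  174.12.214.0/25
  174.12.214.128/25
  174.12.215.0/25
  174.12.215.128/25
Subnets: 174.12.212.0/25, 174.12.212.128/25, 174.12.213.0/25, 174.12.213.128/25, 174.12.214.0/25, 174.12.214.128/25, 174.12.215.0/25, 174.12.215.128/25


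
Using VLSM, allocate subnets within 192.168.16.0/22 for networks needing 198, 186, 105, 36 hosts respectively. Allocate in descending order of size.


198 hosts -> /24 (254 usable): 192.168.16.0/24
186 hosts -> /24 (254 usable): 192.168.17.0/24
105 hosts -> /25 (126 usable): 192.168.18.0/25
36 hosts -> /26 (62 usable): 192.168.18.128/26
Allocation: 192.168.16.0/24 (198 hosts, 254 usable); 192.168.17.0/24 (186 hosts, 254 usable); 192.168.18.0/25 (105 hosts, 126 usable); 192.168.18.128/26 (36 hosts, 62 usable)


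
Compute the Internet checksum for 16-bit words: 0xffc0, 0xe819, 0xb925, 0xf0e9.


Sum all words (with carry folding):
+ 0xffc0 = 0xffc0
+ 0xe819 = 0xe7da
+ 0xb925 = 0xa100
+ 0xf0e9 = 0x91ea
One's complement: ~0x91ea
Checksum = 0x6e15


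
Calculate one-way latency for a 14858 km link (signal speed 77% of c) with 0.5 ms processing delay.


Speed = 0.77 * 3e5 km/s = 231000 km/s
Propagation delay = 14858 / 231000 = 0.0643 s = 64.3203 ms
Processing delay = 0.5 ms
Total one-way latency = 64.8203 ms


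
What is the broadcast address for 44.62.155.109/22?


Network: 44.62.152.0/22
Host bits = 10
Set all host bits to 1:
Broadcast: 44.62.155.255


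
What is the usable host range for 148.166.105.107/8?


Network: 148.0.0.0
Broadcast: 148.255.255.255
First usable = network + 1
Last usable = broadcast - 1
Range: 148.0.0.1 to 148.255.255.254


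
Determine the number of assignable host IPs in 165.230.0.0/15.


Host bits = 32 - 15 = 17
Total addresses = 2^17 = 131072
Usable = total - 2 (network and broadcast)
Usable hosts: 131070


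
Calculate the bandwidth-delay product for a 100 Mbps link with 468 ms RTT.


BDP = bandwidth * RTT
= 100 Mbps * 468 ms
= 100 * 1e6 * 468 / 1000 bits
= 46800000 bits
= 5850000 bytes
= 5712.8906 KB
BDP = 46800000 bits (5850000 bytes)


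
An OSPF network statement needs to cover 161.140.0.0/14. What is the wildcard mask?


Subnet mask: 255.252.0.0
Wildcard = 255.255.255.255 - subnet mask
255 - 255 = 0
255 - 252 = 3
255 - 0 = 255
255 - 0 = 255
Wildcard: 0.3.255.255


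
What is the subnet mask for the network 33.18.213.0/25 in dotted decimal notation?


/25 means 25 network bits, 7 host bits
Binary: 11111111111111111111111110000000
Mask: 255.255.255.128


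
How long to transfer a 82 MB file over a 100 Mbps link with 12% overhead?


Effective throughput = 100 * (1 - 12/100) = 88 Mbps
File size in Mb = 82 * 8 = 656 Mb
Time = 656 / 88
Time = 7.4545 seconds


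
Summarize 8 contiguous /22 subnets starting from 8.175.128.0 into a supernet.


Original prefix: /22
Number of subnets: 8 = 2^3
New prefix = 22 - 3 = 19
Supernet: 8.175.128.0/19


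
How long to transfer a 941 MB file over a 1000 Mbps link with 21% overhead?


Effective throughput = 1000 * (1 - 21/100) = 790 Mbps
File size in Mb = 941 * 8 = 7528 Mb
Time = 7528 / 790
Time = 9.5291 seconds


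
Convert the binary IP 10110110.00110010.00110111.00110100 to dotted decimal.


10110110 = 182
00110010 = 50
00110111 = 55
00110100 = 52
IP: 182.50.55.52


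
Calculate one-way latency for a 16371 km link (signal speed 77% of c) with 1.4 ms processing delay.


Speed = 0.77 * 3e5 km/s = 231000 km/s
Propagation delay = 16371 / 231000 = 0.0709 s = 70.8701 ms
Processing delay = 1.4 ms
Total one-way latency = 72.2701 ms


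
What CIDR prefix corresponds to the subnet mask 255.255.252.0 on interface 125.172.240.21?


Binary: 11111111.11111111.11111100.00000000
Count leading 1s
Prefix: /22


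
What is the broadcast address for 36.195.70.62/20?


Network: 36.195.64.0/20
Host bits = 12
Set all host bits to 1:
Broadcast: 36.195.79.255


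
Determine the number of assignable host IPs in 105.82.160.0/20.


Host bits = 32 - 20 = 12
Total addresses = 2^12 = 4096
Usable = total - 2 (network and broadcast)
Usable hosts: 4094


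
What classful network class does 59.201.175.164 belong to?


First octet: 59
Binary: 00111011
0xxxxxxx -> Class A (1-126)
Class A, default mask 255.0.0.0 (/8)


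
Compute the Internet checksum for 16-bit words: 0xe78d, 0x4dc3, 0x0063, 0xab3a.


Sum all words (with carry folding):
+ 0xe78d = 0xe78d
+ 0x4dc3 = 0x3551
+ 0x0063 = 0x35b4
+ 0xab3a = 0xe0ee
One's complement: ~0xe0ee
Checksum = 0x1f11


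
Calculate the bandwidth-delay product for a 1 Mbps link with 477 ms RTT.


BDP = bandwidth * RTT
= 1 Mbps * 477 ms
= 1 * 1e6 * 477 / 1000 bits
= 477000 bits
= 59625 bytes
= 58.2275 KB
BDP = 477000 bits (59625 bytes)


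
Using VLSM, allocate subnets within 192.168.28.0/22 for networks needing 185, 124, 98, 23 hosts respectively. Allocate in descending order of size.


185 hosts -> /24 (254 usable): 192.168.28.0/24
124 hosts -> /25 (126 usable): 192.168.29.0/25
98 hosts -> /25 (126 usable): 192.168.29.128/25
23 hosts -> /27 (30 usable): 192.168.30.0/27
Allocation: 192.168.28.0/24 (185 hosts, 254 usable); 192.168.29.0/25 (124 hosts, 126 usable); 192.168.29.128/25 (98 hosts, 126 usable); 192.168.30.0/27 (23 hosts, 30 usable)


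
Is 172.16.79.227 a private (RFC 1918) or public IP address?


RFC 1918 private ranges:
  10.0.0.0/8 (10.0.0.0 - 10.255.255.255)
  172.16.0.0/12 (172.16.0.0 - 172.31.255.255)
  192.168.0.0/16 (192.168.0.0 - 192.168.255.255)
Private (in 172.16.0.0/12)


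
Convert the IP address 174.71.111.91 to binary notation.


174 = 10101110
71 = 01000111
111 = 01101111
91 = 01011011
Binary: 10101110.01000111.01101111.01011011


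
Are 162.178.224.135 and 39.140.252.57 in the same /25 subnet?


Mask: 255.255.255.128
162.178.224.135 AND mask = 162.178.224.128
39.140.252.57 AND mask = 39.140.252.0
No, different subnets (162.178.224.128 vs 39.140.252.0)


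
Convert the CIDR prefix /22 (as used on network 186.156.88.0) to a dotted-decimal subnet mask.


/22 means 22 network bits, 10 host bits
Binary: 11111111111111111111110000000000
Mask: 255.255.252.0


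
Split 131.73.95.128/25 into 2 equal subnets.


New prefix = 25 + 1 = 26
Each subnet has 64 addresses
  131.73.95.128/26
  131.73.95.192/26
Subnets: 131.73.95.128/26, 131.73.95.192/26


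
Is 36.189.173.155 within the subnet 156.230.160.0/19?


Subnet network: 156.230.160.0
Test IP AND mask: 36.189.160.0
No, 36.189.173.155 is not in 156.230.160.0/19


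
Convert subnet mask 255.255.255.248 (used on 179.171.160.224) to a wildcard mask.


Subnet mask: 255.255.255.248
Wildcard = 255.255.255.255 - subnet mask
255 - 255 = 0
255 - 255 = 0
255 - 255 = 0
255 - 248 = 7
Wildcard: 0.0.0.7


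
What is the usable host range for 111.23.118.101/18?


Network: 111.23.64.0
Broadcast: 111.23.127.255
First usable = network + 1
Last usable = broadcast - 1
Range: 111.23.64.1 to 111.23.127.254


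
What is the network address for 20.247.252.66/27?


IP:   00010100.11110111.11111100.01000010
Mask: 11111111.11111111.11111111.11100000
AND operation:
Net:  00010100.11110111.11111100.01000000
Network: 20.247.252.64/27


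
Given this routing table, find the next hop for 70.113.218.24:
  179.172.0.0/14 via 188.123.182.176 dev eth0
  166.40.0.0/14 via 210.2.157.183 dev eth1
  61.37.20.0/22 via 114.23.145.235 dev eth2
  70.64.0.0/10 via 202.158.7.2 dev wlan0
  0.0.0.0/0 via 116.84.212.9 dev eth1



Longest prefix match for 70.113.218.24:
  /14 179.172.0.0: no
  /14 166.40.0.0: no
  /22 61.37.20.0: no
  /10 70.64.0.0: MATCH
  /0 0.0.0.0: MATCH
Selected: next-hop 202.158.7.2 via wlan0 (matched /10)


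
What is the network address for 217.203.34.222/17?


IP:   11011001.11001011.00100010.11011110
Mask: 11111111.11111111.10000000.00000000
AND operation:
Net:  11011001.11001011.00000000.00000000
Network: 217.203.0.0/17


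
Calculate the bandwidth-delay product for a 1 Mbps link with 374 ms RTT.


BDP = bandwidth * RTT
= 1 Mbps * 374 ms
= 1 * 1e6 * 374 / 1000 bits
= 374000 bits
= 46750 bytes
= 45.6543 KB
BDP = 374000 bits (46750 bytes)


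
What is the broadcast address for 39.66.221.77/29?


Network: 39.66.221.72/29
Host bits = 3
Set all host bits to 1:
Broadcast: 39.66.221.79


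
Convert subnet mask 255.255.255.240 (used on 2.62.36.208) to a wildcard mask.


Subnet mask: 255.255.255.240
Wildcard = 255.255.255.255 - subnet mask
255 - 255 = 0
255 - 255 = 0
255 - 255 = 0
255 - 240 = 15
Wildcard: 0.0.0.15


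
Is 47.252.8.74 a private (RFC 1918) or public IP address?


RFC 1918 private ranges:
  10.0.0.0/8 (10.0.0.0 - 10.255.255.255)
  172.16.0.0/12 (172.16.0.0 - 172.31.255.255)
  192.168.0.0/16 (192.168.0.0 - 192.168.255.255)
Public (not in any RFC 1918 range)


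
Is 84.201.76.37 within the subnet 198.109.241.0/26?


Subnet network: 198.109.241.0
Test IP AND mask: 84.201.76.0
No, 84.201.76.37 is not in 198.109.241.0/26


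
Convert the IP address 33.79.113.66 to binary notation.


33 = 00100001
79 = 01001111
113 = 01110001
66 = 01000010
Binary: 00100001.01001111.01110001.01000010


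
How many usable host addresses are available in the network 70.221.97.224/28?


Host bits = 32 - 28 = 4
Total addresses = 2^4 = 16
Usable = total - 2 (network and broadcast)
Usable hosts: 14


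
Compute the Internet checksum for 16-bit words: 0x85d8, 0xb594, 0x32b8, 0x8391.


Sum all words (with carry folding):
+ 0x85d8 = 0x85d8
+ 0xb594 = 0x3b6d
+ 0x32b8 = 0x6e25
+ 0x8391 = 0xf1b6
One's complement: ~0xf1b6
Checksum = 0x0e49


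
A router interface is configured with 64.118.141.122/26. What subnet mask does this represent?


/26 means 26 network bits, 6 host bits
Binary: 11111111111111111111111111000000
Mask: 255.255.255.192


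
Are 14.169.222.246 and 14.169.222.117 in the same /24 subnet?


Mask: 255.255.255.0
14.169.222.246 AND mask = 14.169.222.0
14.169.222.117 AND mask = 14.169.222.0
Yes, same subnet (14.169.222.0)


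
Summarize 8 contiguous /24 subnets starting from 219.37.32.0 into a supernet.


Original prefix: /24
Number of subnets: 8 = 2^3
New prefix = 24 - 3 = 21
Supernet: 219.37.32.0/21


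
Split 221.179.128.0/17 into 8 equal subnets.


New prefix = 17 + 3 = 20
Each subnet has 4096 addresses
  221.179.128.0/20
  221.179.144.0/20
  221.179.160.0/20
  221.179.176.0/20
  221.179.192.0/20
  221.179.208.0/20
  221.179.224.0/20
  221.179.240.0/20
Subnets: 221.179.128.0/20, 221.179.144.0/20, 221.179.160.0/20, 221.179.176.0/20, 221.179.192.0/20, 221.179.208.0/20, 221.179.224.0/20, 221.179.240.0/20


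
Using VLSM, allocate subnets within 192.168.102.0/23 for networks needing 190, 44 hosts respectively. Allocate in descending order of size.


190 hosts -> /24 (254 usable): 192.168.102.0/24
44 hosts -> /26 (62 usable): 192.168.103.0/26
Allocation: 192.168.102.0/24 (190 hosts, 254 usable); 192.168.103.0/26 (44 hosts, 62 usable)


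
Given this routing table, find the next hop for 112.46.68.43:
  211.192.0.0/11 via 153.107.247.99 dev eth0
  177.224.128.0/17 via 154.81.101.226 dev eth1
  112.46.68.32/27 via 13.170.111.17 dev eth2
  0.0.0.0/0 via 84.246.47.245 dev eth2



Longest prefix match for 112.46.68.43:
  /11 211.192.0.0: no
  /17 177.224.128.0: no
  /27 112.46.68.32: MATCH
  /0 0.0.0.0: MATCH
Selected: next-hop 13.170.111.17 via eth2 (matched /27)


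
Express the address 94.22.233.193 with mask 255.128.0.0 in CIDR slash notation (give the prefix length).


Binary: 11111111.10000000.00000000.00000000
Count leading 1s
Prefix: /9


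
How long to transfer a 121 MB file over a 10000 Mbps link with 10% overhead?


Effective throughput = 10000 * (1 - 10/100) = 9000 Mbps
File size in Mb = 121 * 8 = 968 Mb
Time = 968 / 9000
Time = 0.1076 seconds


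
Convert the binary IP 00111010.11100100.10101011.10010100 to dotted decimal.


00111010 = 58
11100100 = 228
10101011 = 171
10010100 = 148
IP: 58.228.171.148


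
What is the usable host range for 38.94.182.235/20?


Network: 38.94.176.0
Broadcast: 38.94.191.255
First usable = network + 1
Last usable = broadcast - 1
Range: 38.94.176.1 to 38.94.191.254


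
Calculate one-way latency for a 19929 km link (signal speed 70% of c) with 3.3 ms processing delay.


Speed = 0.7 * 3e5 km/s = 210000 km/s
Propagation delay = 19929 / 210000 = 0.0949 s = 94.9 ms
Processing delay = 3.3 ms
Total one-way latency = 98.2 ms


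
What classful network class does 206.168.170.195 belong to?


First octet: 206
Binary: 11001110
110xxxxx -> Class C (192-223)
Class C, default mask 255.255.255.0 (/24)


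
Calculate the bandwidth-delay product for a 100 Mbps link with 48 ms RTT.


BDP = bandwidth * RTT
= 100 Mbps * 48 ms
= 100 * 1e6 * 48 / 1000 bits
= 4800000 bits
= 600000 bytes
= 585.9375 KB
BDP = 4800000 bits (600000 bytes)


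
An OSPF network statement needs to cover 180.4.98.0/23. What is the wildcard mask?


Subnet mask: 255.255.254.0
Wildcard = 255.255.255.255 - subnet mask
255 - 255 = 0
255 - 255 = 0
255 - 254 = 1
255 - 0 = 255
Wildcard: 0.0.1.255


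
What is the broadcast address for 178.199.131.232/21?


Network: 178.199.128.0/21
Host bits = 11
Set all host bits to 1:
Broadcast: 178.199.135.255


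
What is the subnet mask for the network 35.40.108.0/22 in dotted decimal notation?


/22 means 22 network bits, 10 host bits
Binary: 11111111111111111111110000000000
Mask: 255.255.252.0


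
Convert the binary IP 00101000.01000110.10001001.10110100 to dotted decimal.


00101000 = 40
01000110 = 70
10001001 = 137
10110100 = 180
IP: 40.70.137.180


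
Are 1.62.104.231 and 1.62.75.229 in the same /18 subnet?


Mask: 255.255.192.0
1.62.104.231 AND mask = 1.62.64.0
1.62.75.229 AND mask = 1.62.64.0
Yes, same subnet (1.62.64.0)


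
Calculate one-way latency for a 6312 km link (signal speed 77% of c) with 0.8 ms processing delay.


Speed = 0.77 * 3e5 km/s = 231000 km/s
Propagation delay = 6312 / 231000 = 0.0273 s = 27.3247 ms
Processing delay = 0.8 ms
Total one-way latency = 28.1247 ms


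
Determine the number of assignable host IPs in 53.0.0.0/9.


Host bits = 32 - 9 = 23
Total addresses = 2^23 = 8388608
Usable = total - 2 (network and broadcast)
Usable hosts: 8388606


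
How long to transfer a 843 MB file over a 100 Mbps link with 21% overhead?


Effective throughput = 100 * (1 - 21/100) = 79 Mbps
File size in Mb = 843 * 8 = 6744 Mb
Time = 6744 / 79
Time = 85.3671 seconds


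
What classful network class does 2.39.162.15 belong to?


First octet: 2
Binary: 00000010
0xxxxxxx -> Class A (1-126)
Class A, default mask 255.0.0.0 (/8)


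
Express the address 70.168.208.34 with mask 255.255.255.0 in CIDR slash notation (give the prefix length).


Binary: 11111111.11111111.11111111.00000000
Count leading 1s
Prefix: /24


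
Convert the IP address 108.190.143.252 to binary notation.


108 = 01101100
190 = 10111110
143 = 10001111
252 = 11111100
Binary: 01101100.10111110.10001111.11111100


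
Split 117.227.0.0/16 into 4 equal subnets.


New prefix = 16 + 2 = 18
Each subnet has 16384 addresses
  117.227.0.0/18
  117.227.64.0/18
  117.227.128.0/18
  117.227.192.0/18
Subnets: 117.227.0.0/18, 117.227.64.0/18, 117.227.128.0/18, 117.227.192.0/18


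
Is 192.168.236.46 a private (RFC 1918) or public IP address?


RFC 1918 private ranges:
  10.0.0.0/8 (10.0.0.0 - 10.255.255.255)
  172.16.0.0/12 (172.16.0.0 - 172.31.255.255)
  192.168.0.0/16 (192.168.0.0 - 192.168.255.255)
Private (in 192.168.0.0/16)


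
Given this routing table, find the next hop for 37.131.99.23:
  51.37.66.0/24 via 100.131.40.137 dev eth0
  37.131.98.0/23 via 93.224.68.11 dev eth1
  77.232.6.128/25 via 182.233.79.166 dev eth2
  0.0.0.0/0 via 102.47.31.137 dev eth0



Longest prefix match for 37.131.99.23:
  /24 51.37.66.0: no
  /23 37.131.98.0: MATCH
  /25 77.232.6.128: no
  /0 0.0.0.0: MATCH
Selected: next-hop 93.224.68.11 via eth1 (matched /23)


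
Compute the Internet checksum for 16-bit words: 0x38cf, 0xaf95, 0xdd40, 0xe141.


Sum all words (with carry folding):
+ 0x38cf = 0x38cf
+ 0xaf95 = 0xe864
+ 0xdd40 = 0xc5a5
+ 0xe141 = 0xa6e7
One's complement: ~0xa6e7
Checksum = 0x5918


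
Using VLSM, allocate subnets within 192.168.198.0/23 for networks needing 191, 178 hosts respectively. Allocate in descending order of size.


191 hosts -> /24 (254 usable): 192.168.198.0/24
178 hosts -> /24 (254 usable): 192.168.199.0/24
Allocation: 192.168.198.0/24 (191 hosts, 254 usable); 192.168.199.0/24 (178 hosts, 254 usable)


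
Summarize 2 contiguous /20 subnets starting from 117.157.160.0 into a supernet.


Original prefix: /20
Number of subnets: 2 = 2^1
New prefix = 20 - 1 = 19
Supernet: 117.157.160.0/19


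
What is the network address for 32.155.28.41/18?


IP:   00100000.10011011.00011100.00101001
Mask: 11111111.11111111.11000000.00000000
AND operation:
Net:  00100000.10011011.00000000.00000000
Network: 32.155.0.0/18


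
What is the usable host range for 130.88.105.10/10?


Network: 130.64.0.0
Broadcast: 130.127.255.255
First usable = network + 1
Last usable = broadcast - 1
Range: 130.64.0.1 to 130.127.255.254


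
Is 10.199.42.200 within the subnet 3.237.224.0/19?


Subnet network: 3.237.224.0
Test IP AND mask: 10.199.32.0
No, 10.199.42.200 is not in 3.237.224.0/19


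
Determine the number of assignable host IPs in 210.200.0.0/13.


Host bits = 32 - 13 = 19
Total addresses = 2^19 = 524288
Usable = total - 2 (network and broadcast)
Usable hosts: 524286


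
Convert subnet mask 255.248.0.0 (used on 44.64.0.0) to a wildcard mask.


Subnet mask: 255.248.0.0
Wildcard = 255.255.255.255 - subnet mask
255 - 255 = 0
255 - 248 = 7
255 - 0 = 255
255 - 0 = 255
Wildcard: 0.7.255.255


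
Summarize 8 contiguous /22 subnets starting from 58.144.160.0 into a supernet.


Original prefix: /22
Number of subnets: 8 = 2^3
New prefix = 22 - 3 = 19
Supernet: 58.144.160.0/19


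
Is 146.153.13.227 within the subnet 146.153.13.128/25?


Subnet network: 146.153.13.128
Test IP AND mask: 146.153.13.128
Yes, 146.153.13.227 is in 146.153.13.128/25


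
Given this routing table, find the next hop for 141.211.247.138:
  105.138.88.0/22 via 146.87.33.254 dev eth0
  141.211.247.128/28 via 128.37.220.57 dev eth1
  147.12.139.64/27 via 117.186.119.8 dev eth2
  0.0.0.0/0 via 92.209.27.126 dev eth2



Longest prefix match for 141.211.247.138:
  /22 105.138.88.0: no
  /28 141.211.247.128: MATCH
  /27 147.12.139.64: no
  /0 0.0.0.0: MATCH
Selected: next-hop 128.37.220.57 via eth1 (matched /28)


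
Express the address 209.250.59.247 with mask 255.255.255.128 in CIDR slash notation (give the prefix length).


Binary: 11111111.11111111.11111111.10000000
Count leading 1s
Prefix: /25


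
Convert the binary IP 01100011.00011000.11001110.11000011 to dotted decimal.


01100011 = 99
00011000 = 24
11001110 = 206
11000011 = 195
IP: 99.24.206.195


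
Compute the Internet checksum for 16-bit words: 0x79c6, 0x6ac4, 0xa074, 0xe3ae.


Sum all words (with carry folding):
+ 0x79c6 = 0x79c6
+ 0x6ac4 = 0xe48a
+ 0xa074 = 0x84ff
+ 0xe3ae = 0x68ae
One's complement: ~0x68ae
Checksum = 0x9751


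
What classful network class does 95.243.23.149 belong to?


First octet: 95
Binary: 01011111
0xxxxxxx -> Class A (1-126)
Class A, default mask 255.0.0.0 (/8)


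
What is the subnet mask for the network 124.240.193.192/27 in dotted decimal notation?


/27 means 27 network bits, 5 host bits
Binary: 11111111111111111111111111100000
Mask: 255.255.255.224


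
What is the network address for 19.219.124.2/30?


IP:   00010011.11011011.01111100.00000010
Mask: 11111111.11111111.11111111.11111100
AND operation:
Net:  00010011.11011011.01111100.00000000
Network: 19.219.124.0/30


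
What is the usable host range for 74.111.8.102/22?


Network: 74.111.8.0
Broadcast: 74.111.11.255
First usable = network + 1
Last usable = broadcast - 1
Range: 74.111.8.1 to 74.111.11.254


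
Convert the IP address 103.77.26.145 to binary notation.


103 = 01100111
77 = 01001101
26 = 00011010
145 = 10010001
Binary: 01100111.01001101.00011010.10010001


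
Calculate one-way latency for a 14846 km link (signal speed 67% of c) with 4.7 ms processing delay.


Speed = 0.67 * 3e5 km/s = 201000 km/s
Propagation delay = 14846 / 201000 = 0.0739 s = 73.8607 ms
Processing delay = 4.7 ms
Total one-way latency = 78.5607 ms


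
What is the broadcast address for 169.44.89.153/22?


Network: 169.44.88.0/22
Host bits = 10
Set all host bits to 1:
Broadcast: 169.44.91.255


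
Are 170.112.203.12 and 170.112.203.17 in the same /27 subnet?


Mask: 255.255.255.224
170.112.203.12 AND mask = 170.112.203.0
170.112.203.17 AND mask = 170.112.203.0
Yes, same subnet (170.112.203.0)


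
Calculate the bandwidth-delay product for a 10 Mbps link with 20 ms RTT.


BDP = bandwidth * RTT
= 10 Mbps * 20 ms
= 10 * 1e6 * 20 / 1000 bits
= 200000 bits
= 25000 bytes
= 24.4141 KB
BDP = 200000 bits (25000 bytes)


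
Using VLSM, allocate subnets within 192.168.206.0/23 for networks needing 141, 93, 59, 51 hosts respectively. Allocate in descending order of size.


141 hosts -> /24 (254 usable): 192.168.206.0/24
93 hosts -> /25 (126 usable): 192.168.207.0/25
59 hosts -> /26 (62 usable): 192.168.207.128/26
51 hosts -> /26 (62 usable): 192.168.207.192/26
Allocation: 192.168.206.0/24 (141 hosts, 254 usable); 192.168.207.0/25 (93 hosts, 126 usable); 192.168.207.128/26 (59 hosts, 62 usable); 192.168.207.192/26 (51 hosts, 62 usable)


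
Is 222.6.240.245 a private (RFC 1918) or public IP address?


RFC 1918 private ranges:
  10.0.0.0/8 (10.0.0.0 - 10.255.255.255)
  172.16.0.0/12 (172.16.0.0 - 172.31.255.255)
  192.168.0.0/16 (192.168.0.0 - 192.168.255.255)
Public (not in any RFC 1918 range)


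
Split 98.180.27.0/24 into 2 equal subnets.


New prefix = 24 + 1 = 25
Each subnet has 128 addresses
  98.180.27.0/25
  98.180.27.128/25
Subnets: 98.180.27.0/25, 98.180.27.128/25


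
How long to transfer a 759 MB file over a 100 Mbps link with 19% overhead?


Effective throughput = 100 * (1 - 19/100) = 81 Mbps
File size in Mb = 759 * 8 = 6072 Mb
Time = 6072 / 81
Time = 74.963 seconds


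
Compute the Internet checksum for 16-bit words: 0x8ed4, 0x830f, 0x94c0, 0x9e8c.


Sum all words (with carry folding):
+ 0x8ed4 = 0x8ed4
+ 0x830f = 0x11e4
+ 0x94c0 = 0xa6a4
+ 0x9e8c = 0x4531
One's complement: ~0x4531
Checksum = 0xbace


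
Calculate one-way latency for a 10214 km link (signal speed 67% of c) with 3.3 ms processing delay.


Speed = 0.67 * 3e5 km/s = 201000 km/s
Propagation delay = 10214 / 201000 = 0.0508 s = 50.8159 ms
Processing delay = 3.3 ms
Total one-way latency = 54.1159 ms


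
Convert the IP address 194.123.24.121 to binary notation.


194 = 11000010
123 = 01111011
24 = 00011000
121 = 01111001
Binary: 11000010.01111011.00011000.01111001


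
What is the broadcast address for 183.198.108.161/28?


Network: 183.198.108.160/28
Host bits = 4
Set all host bits to 1:
Broadcast: 183.198.108.175


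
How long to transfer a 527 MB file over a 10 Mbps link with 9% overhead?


Effective throughput = 10 * (1 - 9/100) = 9.1 Mbps
File size in Mb = 527 * 8 = 4216 Mb
Time = 4216 / 9.1
Time = 463.2967 seconds


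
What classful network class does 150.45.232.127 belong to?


First octet: 150
Binary: 10010110
10xxxxxx -> Class B (128-191)
Class B, default mask 255.255.0.0 (/16)


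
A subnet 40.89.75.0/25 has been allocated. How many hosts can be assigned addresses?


Host bits = 32 - 25 = 7
Total addresses = 2^7 = 128
Usable = total - 2 (network and broadcast)
Usable hosts: 126


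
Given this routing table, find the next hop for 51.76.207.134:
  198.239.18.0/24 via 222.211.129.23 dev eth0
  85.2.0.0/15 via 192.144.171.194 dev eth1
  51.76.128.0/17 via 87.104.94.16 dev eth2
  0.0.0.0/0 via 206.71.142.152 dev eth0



Longest prefix match for 51.76.207.134:
  /24 198.239.18.0: no
  /15 85.2.0.0: no
  /17 51.76.128.0: MATCH
  /0 0.0.0.0: MATCH
Selected: next-hop 87.104.94.16 via eth2 (matched /17)


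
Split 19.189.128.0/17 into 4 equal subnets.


New prefix = 17 + 2 = 19
Each subnet has 8192 addresses
  19.189.128.0/19
  19.189.160.0/19
  19.189.192.0/19
  19.189.224.0/19
Subnets: 19.189.128.0/19, 19.189.160.0/19, 19.189.192.0/19, 19.189.224.0/19


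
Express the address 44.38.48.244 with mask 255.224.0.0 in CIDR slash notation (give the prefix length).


Binary: 11111111.11100000.00000000.00000000
Count leading 1s
Prefix: /11


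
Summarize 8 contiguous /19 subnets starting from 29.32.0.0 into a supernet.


Original prefix: /19
Number of subnets: 8 = 2^3
New prefix = 19 - 3 = 16
Supernet: 29.32.0.0/16


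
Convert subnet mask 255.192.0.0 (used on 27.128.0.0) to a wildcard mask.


Subnet mask: 255.192.0.0
Wildcard = 255.255.255.255 - subnet mask
255 - 255 = 0
255 - 192 = 63
255 - 0 = 255
255 - 0 = 255
Wildcard: 0.63.255.255


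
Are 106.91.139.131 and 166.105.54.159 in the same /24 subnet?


Mask: 255.255.255.0
106.91.139.131 AND mask = 106.91.139.0
166.105.54.159 AND mask = 166.105.54.0
No, different subnets (106.91.139.0 vs 166.105.54.0)


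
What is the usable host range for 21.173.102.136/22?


Network: 21.173.100.0
Broadcast: 21.173.103.255
First usable = network + 1
Last usable = broadcast - 1
Range: 21.173.100.1 to 21.173.103.254


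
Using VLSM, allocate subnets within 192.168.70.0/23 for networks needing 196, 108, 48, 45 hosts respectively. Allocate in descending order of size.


196 hosts -> /24 (254 usable): 192.168.70.0/24
108 hosts -> /25 (126 usable): 192.168.71.0/25
48 hosts -> /26 (62 usable): 192.168.71.128/26
45 hosts -> /26 (62 usable): 192.168.71.192/26
Allocation: 192.168.70.0/24 (196 hosts, 254 usable); 192.168.71.0/25 (108 hosts, 126 usable); 192.168.71.128/26 (48 hosts, 62 usable); 192.168.71.192/26 (45 hosts, 62 usable)


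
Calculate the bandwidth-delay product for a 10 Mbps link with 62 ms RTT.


BDP = bandwidth * RTT
= 10 Mbps * 62 ms
= 10 * 1e6 * 62 / 1000 bits
= 620000 bits
= 77500 bytes
= 75.6836 KB
BDP = 620000 bits (77500 bytes)


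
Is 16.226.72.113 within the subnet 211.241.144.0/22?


Subnet network: 211.241.144.0
Test IP AND mask: 16.226.72.0
No, 16.226.72.113 is not in 211.241.144.0/22


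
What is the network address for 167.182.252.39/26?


IP:   10100111.10110110.11111100.00100111
Mask: 11111111.11111111.11111111.11000000
AND operation:
Net:  10100111.10110110.11111100.00000000
Network: 167.182.252.0/26


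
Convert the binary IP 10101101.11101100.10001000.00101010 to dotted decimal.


10101101 = 173
11101100 = 236
10001000 = 136
00101010 = 42
IP: 173.236.136.42


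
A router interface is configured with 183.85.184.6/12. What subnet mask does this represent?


/12 means 12 network bits, 20 host bits
Binary: 11111111111100000000000000000000
Mask: 255.240.0.0


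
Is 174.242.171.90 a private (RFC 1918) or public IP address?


RFC 1918 private ranges:
  10.0.0.0/8 (10.0.0.0 - 10.255.255.255)
  172.16.0.0/12 (172.16.0.0 - 172.31.255.255)
  192.168.0.0/16 (192.168.0.0 - 192.168.255.255)
Public (not in any RFC 1918 range)


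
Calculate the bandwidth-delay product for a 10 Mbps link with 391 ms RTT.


BDP = bandwidth * RTT
= 10 Mbps * 391 ms
= 10 * 1e6 * 391 / 1000 bits
= 3910000 bits
= 488750 bytes
= 477.2949 KB
BDP = 3910000 bits (488750 bytes)


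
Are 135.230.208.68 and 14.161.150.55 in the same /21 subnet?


Mask: 255.255.248.0
135.230.208.68 AND mask = 135.230.208.0
14.161.150.55 AND mask = 14.161.144.0
No, different subnets (135.230.208.0 vs 14.161.144.0)


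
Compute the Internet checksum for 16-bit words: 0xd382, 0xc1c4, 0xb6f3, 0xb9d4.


Sum all words (with carry folding):
+ 0xd382 = 0xd382
+ 0xc1c4 = 0x9547
+ 0xb6f3 = 0x4c3b
+ 0xb9d4 = 0x0610
One's complement: ~0x0610
Checksum = 0xf9ef


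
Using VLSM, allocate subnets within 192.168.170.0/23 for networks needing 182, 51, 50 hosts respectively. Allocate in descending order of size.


182 hosts -> /24 (254 usable): 192.168.170.0/24
51 hosts -> /26 (62 usable): 192.168.171.0/26
50 hosts -> /26 (62 usable): 192.168.171.64/26
Allocation: 192.168.170.0/24 (182 hosts, 254 usable); 192.168.171.0/26 (51 hosts, 62 usable); 192.168.171.64/26 (50 hosts, 62 usable)


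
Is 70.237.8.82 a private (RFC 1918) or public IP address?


RFC 1918 private ranges:
  10.0.0.0/8 (10.0.0.0 - 10.255.255.255)
  172.16.0.0/12 (172.16.0.0 - 172.31.255.255)
  192.168.0.0/16 (192.168.0.0 - 192.168.255.255)
Public (not in any RFC 1918 range)


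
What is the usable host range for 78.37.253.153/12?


Network: 78.32.0.0
Broadcast: 78.47.255.255
First usable = network + 1
Last usable = broadcast - 1
Range: 78.32.0.1 to 78.47.255.254


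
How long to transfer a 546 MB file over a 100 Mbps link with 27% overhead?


Effective throughput = 100 * (1 - 27/100) = 73 Mbps
File size in Mb = 546 * 8 = 4368 Mb
Time = 4368 / 73
Time = 59.8356 seconds


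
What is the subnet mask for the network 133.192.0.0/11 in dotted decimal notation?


/11 means 11 network bits, 21 host bits
Binary: 11111111111000000000000000000000
Mask: 255.224.0.0


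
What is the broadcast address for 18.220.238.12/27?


Network: 18.220.238.0/27
Host bits = 5
Set all host bits to 1:
Broadcast: 18.220.238.31


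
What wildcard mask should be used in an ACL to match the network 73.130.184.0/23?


Subnet mask: 255.255.254.0
Wildcard = 255.255.255.255 - subnet mask
255 - 255 = 0
255 - 255 = 0
255 - 254 = 1
255 - 0 = 255
Wildcard: 0.0.1.255


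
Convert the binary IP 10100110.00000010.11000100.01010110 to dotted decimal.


10100110 = 166
00000010 = 2
11000100 = 196
01010110 = 86
IP: 166.2.196.86


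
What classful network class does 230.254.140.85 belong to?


First octet: 230
Binary: 11100110
1110xxxx -> Class D (224-239)
Class D (multicast), default mask N/A


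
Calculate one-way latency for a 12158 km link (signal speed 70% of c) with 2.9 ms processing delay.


Speed = 0.7 * 3e5 km/s = 210000 km/s
Propagation delay = 12158 / 210000 = 0.0579 s = 57.8952 ms
Processing delay = 2.9 ms
Total one-way latency = 60.7952 ms


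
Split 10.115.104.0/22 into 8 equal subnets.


New prefix = 22 + 3 = 25
Each subnet has 128 addresses
  10.115.104.0/25
  10.115.104.128/25
  10.115.105.0/25
  10.115.105.128/25
  10.115.106.0/25
  10.115.106.128/25
  10.115.107.0/25
  10.115.107.128/25
Subnets: 10.115.104.0/25, 10.115.104.128/25, 10.115.105.0/25, 10.115.105.128/25, 10.115.106.0/25, 10.115.106.128/25, 10.115.107.0/25, 10.115.107.128/25


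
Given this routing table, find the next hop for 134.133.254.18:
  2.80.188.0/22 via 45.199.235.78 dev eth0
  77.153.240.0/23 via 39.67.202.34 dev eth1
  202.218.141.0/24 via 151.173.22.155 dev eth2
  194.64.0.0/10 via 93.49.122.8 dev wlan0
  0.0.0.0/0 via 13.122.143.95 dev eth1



Longest prefix match for 134.133.254.18:
  /22 2.80.188.0: no
  /23 77.153.240.0: no
  /24 202.218.141.0: no
  /10 194.64.0.0: no
  /0 0.0.0.0: MATCH
Selected: next-hop 13.122.143.95 via eth1 (matched /0)


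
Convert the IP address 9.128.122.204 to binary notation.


9 = 00001001
128 = 10000000
122 = 01111010
204 = 11001100
Binary: 00001001.10000000.01111010.11001100


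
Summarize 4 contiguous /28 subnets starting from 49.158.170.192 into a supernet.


Original prefix: /28
Number of subnets: 4 = 2^2
New prefix = 28 - 2 = 26
Supernet: 49.158.170.192/26


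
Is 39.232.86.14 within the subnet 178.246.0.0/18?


Subnet network: 178.246.0.0
Test IP AND mask: 39.232.64.0
No, 39.232.86.14 is not in 178.246.0.0/18


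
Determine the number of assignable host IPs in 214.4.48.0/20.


Host bits = 32 - 20 = 12
Total addresses = 2^12 = 4096
Usable = total - 2 (network and broadcast)
Usable hosts: 4094


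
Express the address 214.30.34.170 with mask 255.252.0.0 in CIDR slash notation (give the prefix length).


Binary: 11111111.11111100.00000000.00000000
Count leading 1s
Prefix: /14


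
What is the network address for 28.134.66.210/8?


IP:   00011100.10000110.01000010.11010010
Mask: 11111111.00000000.00000000.00000000
AND operation:
Net:  00011100.00000000.00000000.00000000
Network: 28.0.0.0/8


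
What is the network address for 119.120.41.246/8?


IP:   01110111.01111000.00101001.11110110
Mask: 11111111.00000000.00000000.00000000
AND operation:
Net:  01110111.00000000.00000000.00000000
Network: 119.0.0.0/8


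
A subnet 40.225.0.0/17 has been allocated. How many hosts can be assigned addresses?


Host bits = 32 - 17 = 15
Total addresses = 2^15 = 32768
Usable = total - 2 (network and broadcast)
Usable hosts: 32766


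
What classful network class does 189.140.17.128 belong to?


First octet: 189
Binary: 10111101
10xxxxxx -> Class B (128-191)
Class B, default mask 255.255.0.0 (/16)


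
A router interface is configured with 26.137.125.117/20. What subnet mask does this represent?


/20 means 20 network bits, 12 host bits
Binary: 11111111111111111111000000000000
Mask: 255.255.240.0


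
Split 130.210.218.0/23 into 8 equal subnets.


New prefix = 23 + 3 = 26
Each subnet has 64 addresses
  130.210.218.0/26
  130.210.218.64/26
  130.210.218.128/26
  130.210.218.192/26
  130.210.219.0/26
  130.210.219.64/26
  130.210.219.128/26
  130.210.219.192/26
Subnets: 130.210.218.0/26, 130.210.218.64/26, 130.210.218.128/26, 130.210.218.192/26, 130.210.219.0/26, 130.210.219.64/26, 130.210.219.128/26, 130.210.219.192/26


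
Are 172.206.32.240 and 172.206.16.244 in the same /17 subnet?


Mask: 255.255.128.0
172.206.32.240 AND mask = 172.206.0.0
172.206.16.244 AND mask = 172.206.0.0
Yes, same subnet (172.206.0.0)


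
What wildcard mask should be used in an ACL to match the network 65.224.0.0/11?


Subnet mask: 255.224.0.0
Wildcard = 255.255.255.255 - subnet mask
255 - 255 = 0
255 - 224 = 31
255 - 0 = 255
255 - 0 = 255
Wildcard: 0.31.255.255


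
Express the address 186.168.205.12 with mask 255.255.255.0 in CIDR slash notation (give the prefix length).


Binary: 11111111.11111111.11111111.00000000
Count leading 1s
Prefix: /24


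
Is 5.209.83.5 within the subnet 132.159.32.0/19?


Subnet network: 132.159.32.0
Test IP AND mask: 5.209.64.0
No, 5.209.83.5 is not in 132.159.32.0/19


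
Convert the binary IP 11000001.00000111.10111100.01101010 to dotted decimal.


11000001 = 193
00000111 = 7
10111100 = 188
01101010 = 106
IP: 193.7.188.106


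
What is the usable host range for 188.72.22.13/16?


Network: 188.72.0.0
Broadcast: 188.72.255.255
First usable = network + 1
Last usable = broadcast - 1
Range: 188.72.0.1 to 188.72.255.254


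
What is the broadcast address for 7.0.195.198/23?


Network: 7.0.194.0/23
Host bits = 9
Set all host bits to 1:
Broadcast: 7.0.195.255


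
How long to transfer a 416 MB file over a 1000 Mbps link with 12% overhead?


Effective throughput = 1000 * (1 - 12/100) = 880 Mbps
File size in Mb = 416 * 8 = 3328 Mb
Time = 3328 / 880
Time = 3.7818 seconds


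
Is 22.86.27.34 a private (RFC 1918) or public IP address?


RFC 1918 private ranges:
  10.0.0.0/8 (10.0.0.0 - 10.255.255.255)
  172.16.0.0/12 (172.16.0.0 - 172.31.255.255)
  192.168.0.0/16 (192.168.0.0 - 192.168.255.255)
Public (not in any RFC 1918 range)


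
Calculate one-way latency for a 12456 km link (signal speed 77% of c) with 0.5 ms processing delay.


Speed = 0.77 * 3e5 km/s = 231000 km/s
Propagation delay = 12456 / 231000 = 0.0539 s = 53.9221 ms
Processing delay = 0.5 ms
Total one-way latency = 54.4221 ms


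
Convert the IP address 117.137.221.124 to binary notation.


117 = 01110101
137 = 10001001
221 = 11011101
124 = 01111100
Binary: 01110101.10001001.11011101.01111100


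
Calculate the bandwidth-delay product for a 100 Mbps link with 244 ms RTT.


BDP = bandwidth * RTT
= 100 Mbps * 244 ms
= 100 * 1e6 * 244 / 1000 bits
= 24400000 bits
= 3050000 bytes
= 2978.5156 KB
BDP = 24400000 bits (3050000 bytes)


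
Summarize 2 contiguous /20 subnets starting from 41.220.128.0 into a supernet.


Original prefix: /20
Number of subnets: 2 = 2^1
New prefix = 20 - 1 = 19
Supernet: 41.220.128.0/19


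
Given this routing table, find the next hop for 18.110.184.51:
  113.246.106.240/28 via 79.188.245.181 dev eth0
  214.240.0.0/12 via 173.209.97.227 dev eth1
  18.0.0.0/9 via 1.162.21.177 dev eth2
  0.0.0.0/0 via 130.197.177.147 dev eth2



Longest prefix match for 18.110.184.51:
  /28 113.246.106.240: no
  /12 214.240.0.0: no
  /9 18.0.0.0: MATCH
  /0 0.0.0.0: MATCH
Selected: next-hop 1.162.21.177 via eth2 (matched /9)


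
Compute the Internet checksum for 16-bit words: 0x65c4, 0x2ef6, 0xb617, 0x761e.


Sum all words (with carry folding):
+ 0x65c4 = 0x65c4
+ 0x2ef6 = 0x94ba
+ 0xb617 = 0x4ad2
+ 0x761e = 0xc0f0
One's complement: ~0xc0f0
Checksum = 0x3f0f


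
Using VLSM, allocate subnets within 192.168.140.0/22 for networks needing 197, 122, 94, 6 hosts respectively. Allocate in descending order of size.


197 hosts -> /24 (254 usable): 192.168.140.0/24
122 hosts -> /25 (126 usable): 192.168.141.0/25
94 hosts -> /25 (126 usable): 192.168.141.128/25
6 hosts -> /29 (6 usable): 192.168.142.0/29
Allocation: 192.168.140.0/24 (197 hosts, 254 usable); 192.168.141.0/25 (122 hosts, 126 usable); 192.168.141.128/25 (94 hosts, 126 usable); 192.168.142.0/29 (6 hosts, 6 usable)


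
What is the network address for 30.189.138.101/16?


IP:   00011110.10111101.10001010.01100101
Mask: 11111111.11111111.00000000.00000000
AND operation:
Net:  00011110.10111101.00000000.00000000
Network: 30.189.0.0/16


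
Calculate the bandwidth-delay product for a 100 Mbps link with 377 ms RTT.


BDP = bandwidth * RTT
= 100 Mbps * 377 ms
= 100 * 1e6 * 377 / 1000 bits
= 37700000 bits
= 4712500 bytes
= 4602.0508 KB
BDP = 37700000 bits (4712500 bytes)


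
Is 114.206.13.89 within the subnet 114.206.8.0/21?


Subnet network: 114.206.8.0
Test IP AND mask: 114.206.8.0
Yes, 114.206.13.89 is in 114.206.8.0/21


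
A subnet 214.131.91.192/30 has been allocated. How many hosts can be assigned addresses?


Host bits = 32 - 30 = 2
Total addresses = 2^2 = 4
Usable = total - 2 (network and broadcast)
Usable hosts: 2


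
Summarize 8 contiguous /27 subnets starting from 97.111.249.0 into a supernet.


Original prefix: /27
Number of subnets: 8 = 2^3
New prefix = 27 - 3 = 24
Supernet: 97.111.249.0/24


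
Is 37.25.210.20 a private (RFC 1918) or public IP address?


RFC 1918 private ranges:
  10.0.0.0/8 (10.0.0.0 - 10.255.255.255)
  172.16.0.0/12 (172.16.0.0 - 172.31.255.255)
  192.168.0.0/16 (192.168.0.0 - 192.168.255.255)
Public (not in any RFC 1918 range)
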